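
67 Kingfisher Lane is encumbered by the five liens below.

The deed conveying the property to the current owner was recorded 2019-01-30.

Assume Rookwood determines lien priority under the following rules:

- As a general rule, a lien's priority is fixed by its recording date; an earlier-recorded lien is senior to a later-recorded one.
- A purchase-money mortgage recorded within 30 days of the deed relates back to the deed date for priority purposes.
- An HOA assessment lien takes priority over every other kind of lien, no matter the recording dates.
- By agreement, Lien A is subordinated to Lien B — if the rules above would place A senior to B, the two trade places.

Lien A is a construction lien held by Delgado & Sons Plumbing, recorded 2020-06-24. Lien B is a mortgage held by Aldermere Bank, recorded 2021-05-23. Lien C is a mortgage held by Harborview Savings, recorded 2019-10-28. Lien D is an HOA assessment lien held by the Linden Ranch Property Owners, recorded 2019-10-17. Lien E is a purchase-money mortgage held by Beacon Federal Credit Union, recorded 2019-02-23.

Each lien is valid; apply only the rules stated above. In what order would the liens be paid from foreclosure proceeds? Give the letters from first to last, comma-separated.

D, E, C, B, A

First, effective dates: E was recorded within the 30-day window, so its effective date is the deed date 2019-01-30.
D is an HOA assessment lien and takes priority over every other lien.
Remaining liens by effective date: E (2019-01-30), C (2019-10-28), A (2020-06-24), B (2021-05-23).
A would otherwise be senior to B, so under the subordination agreement A and B exchange positions.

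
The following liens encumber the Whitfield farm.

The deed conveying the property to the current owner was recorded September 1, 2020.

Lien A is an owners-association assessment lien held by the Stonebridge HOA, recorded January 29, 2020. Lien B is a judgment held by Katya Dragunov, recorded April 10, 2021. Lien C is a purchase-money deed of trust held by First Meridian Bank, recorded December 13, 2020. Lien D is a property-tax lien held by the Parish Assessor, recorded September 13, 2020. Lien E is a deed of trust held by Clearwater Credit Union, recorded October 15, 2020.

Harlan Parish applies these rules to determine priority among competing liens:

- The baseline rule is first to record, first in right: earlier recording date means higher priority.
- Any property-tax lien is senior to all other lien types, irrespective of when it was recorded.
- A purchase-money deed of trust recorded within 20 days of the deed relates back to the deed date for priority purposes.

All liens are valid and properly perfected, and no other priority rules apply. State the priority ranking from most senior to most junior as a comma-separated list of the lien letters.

D, A, E, C, B

First, effective dates: C was recorded 103 days after the deed — beyond 20 days — so no relation-back applies.
D, as a property-tax lien, has superpriority and ranks first.
Remaining liens by effective date: A (January 29, 2020), E (October 15, 2020), C (December 13, 2020), B (April 10, 2021).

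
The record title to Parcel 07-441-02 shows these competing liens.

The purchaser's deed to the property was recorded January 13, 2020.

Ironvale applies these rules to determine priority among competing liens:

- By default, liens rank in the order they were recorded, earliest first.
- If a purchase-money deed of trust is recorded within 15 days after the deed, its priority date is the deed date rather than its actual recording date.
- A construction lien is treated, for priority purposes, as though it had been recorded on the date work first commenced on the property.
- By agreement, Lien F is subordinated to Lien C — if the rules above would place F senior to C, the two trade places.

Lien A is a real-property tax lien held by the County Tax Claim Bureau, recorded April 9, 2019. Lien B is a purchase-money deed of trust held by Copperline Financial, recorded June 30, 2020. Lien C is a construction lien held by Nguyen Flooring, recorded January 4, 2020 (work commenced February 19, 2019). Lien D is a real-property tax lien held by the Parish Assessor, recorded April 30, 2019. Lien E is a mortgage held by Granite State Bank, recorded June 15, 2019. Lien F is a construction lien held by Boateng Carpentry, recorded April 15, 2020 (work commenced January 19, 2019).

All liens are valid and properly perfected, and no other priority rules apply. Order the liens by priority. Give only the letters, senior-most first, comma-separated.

C, F, A, D, E, B

Effective dates: B was recorded 169 days after the deed — beyond 15 days — so no relation-back applies; C is treated as recorded February 19, 2019, the work-commencement date; F's effective date is January 19, 2019, when work began.
By effective date: F (January 19, 2019), C (February 19, 2019), A (April 9, 2019), D (April 30, 2019), E (June 15, 2019), B (June 30, 2020).
The subordination applies — F was senior to C — so F and C swap.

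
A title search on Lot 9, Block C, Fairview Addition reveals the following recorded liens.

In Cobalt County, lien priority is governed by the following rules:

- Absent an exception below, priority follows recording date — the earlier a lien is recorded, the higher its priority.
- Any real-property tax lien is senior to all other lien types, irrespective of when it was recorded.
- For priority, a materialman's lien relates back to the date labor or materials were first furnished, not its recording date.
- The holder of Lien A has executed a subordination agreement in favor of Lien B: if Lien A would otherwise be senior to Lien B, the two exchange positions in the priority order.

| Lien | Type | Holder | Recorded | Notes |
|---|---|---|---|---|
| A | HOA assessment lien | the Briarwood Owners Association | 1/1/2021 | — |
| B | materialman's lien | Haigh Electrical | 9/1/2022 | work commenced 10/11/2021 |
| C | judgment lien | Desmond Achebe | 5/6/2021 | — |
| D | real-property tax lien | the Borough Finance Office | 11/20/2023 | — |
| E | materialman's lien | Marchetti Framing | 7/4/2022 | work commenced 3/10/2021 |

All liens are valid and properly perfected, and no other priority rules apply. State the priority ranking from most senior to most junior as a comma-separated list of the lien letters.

D, B, E, C, A

Effective dates: B relates back to 10/11/2021 (work commenced); E relates back to 3/10/2021 (work commenced).
D is a real-property tax lien, so it outranks all other liens regardless of date.
Among the remaining liens, by effective date: A (1/1/2021), E (3/10/2021), C (5/6/2021), B (10/11/2021).
A would otherwise be senior to B, so under the subordination agreement A and B exchange positions.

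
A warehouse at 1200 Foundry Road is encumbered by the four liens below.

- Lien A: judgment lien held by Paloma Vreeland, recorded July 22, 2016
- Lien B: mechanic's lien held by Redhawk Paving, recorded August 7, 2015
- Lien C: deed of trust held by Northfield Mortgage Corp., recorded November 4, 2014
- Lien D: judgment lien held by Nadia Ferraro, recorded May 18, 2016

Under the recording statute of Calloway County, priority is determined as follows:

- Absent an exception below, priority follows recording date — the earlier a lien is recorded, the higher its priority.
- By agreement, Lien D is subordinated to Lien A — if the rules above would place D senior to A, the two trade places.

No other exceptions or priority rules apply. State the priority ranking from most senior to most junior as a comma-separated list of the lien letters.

C, B, A, D

Sorted by effective date: C (November 4, 2014), B (August 7, 2015), D (May 18, 2016), A (July 22, 2016).
D would otherwise be senior to A, so under the subordination agreement D and A exchange positions.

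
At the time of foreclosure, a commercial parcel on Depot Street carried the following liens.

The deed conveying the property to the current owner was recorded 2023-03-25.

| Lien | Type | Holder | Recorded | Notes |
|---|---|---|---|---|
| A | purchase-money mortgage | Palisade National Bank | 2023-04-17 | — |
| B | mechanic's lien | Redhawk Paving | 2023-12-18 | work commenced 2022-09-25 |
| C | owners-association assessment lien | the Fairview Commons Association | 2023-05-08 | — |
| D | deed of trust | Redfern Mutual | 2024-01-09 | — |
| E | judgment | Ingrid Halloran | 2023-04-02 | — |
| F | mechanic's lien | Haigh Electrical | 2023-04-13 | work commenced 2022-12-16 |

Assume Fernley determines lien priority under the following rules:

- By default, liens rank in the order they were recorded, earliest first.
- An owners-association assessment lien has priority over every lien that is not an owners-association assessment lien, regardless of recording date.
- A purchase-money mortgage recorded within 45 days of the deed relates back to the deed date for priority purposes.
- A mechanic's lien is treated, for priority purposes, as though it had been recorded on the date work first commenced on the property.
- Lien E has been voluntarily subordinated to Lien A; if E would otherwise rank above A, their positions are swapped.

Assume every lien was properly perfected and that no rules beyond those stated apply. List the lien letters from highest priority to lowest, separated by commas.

C, B, F, A, E, D

Effective dates: A relates back to the deed date 2023-03-25; B's effective date is 2022-09-25, when work began; F is treated as recorded 2022-12-16, the work-commencement date.
C is an owners-association assessment lien, so it outranks all other liens regardless of date.
Among the remaining liens, by effective date: B (2022-09-25), F (2022-12-16), A (2023-03-25), E (2023-04-02), D (2024-01-09).
E is already junior to A, so the subordination agreement changes nothing.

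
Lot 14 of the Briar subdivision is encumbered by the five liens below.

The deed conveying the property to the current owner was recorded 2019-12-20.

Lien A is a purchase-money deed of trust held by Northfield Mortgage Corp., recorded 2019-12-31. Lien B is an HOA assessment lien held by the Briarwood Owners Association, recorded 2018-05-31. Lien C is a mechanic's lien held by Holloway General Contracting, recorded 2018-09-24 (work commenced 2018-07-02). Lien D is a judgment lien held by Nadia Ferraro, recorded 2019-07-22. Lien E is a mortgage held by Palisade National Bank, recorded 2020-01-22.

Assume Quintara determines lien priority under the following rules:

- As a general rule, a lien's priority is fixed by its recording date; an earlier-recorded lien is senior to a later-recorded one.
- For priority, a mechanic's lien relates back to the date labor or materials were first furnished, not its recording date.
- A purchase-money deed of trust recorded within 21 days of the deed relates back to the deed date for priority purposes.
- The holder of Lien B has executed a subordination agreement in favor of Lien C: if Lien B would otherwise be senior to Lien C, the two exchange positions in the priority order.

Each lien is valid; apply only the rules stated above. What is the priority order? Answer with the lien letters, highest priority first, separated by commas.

C, B, D, A, E

Adjusting effective dates: A's effective date is the deed date, 2019-12-20; C's effective date is 2018-07-02, when work began.
By effective date, earliest first: B (2018-05-31), C (2018-07-02), D (2019-07-22), A (2019-12-20), E (2020-01-22).
B would otherwise be senior to C, so under the subordination agreement B and C exchange positions.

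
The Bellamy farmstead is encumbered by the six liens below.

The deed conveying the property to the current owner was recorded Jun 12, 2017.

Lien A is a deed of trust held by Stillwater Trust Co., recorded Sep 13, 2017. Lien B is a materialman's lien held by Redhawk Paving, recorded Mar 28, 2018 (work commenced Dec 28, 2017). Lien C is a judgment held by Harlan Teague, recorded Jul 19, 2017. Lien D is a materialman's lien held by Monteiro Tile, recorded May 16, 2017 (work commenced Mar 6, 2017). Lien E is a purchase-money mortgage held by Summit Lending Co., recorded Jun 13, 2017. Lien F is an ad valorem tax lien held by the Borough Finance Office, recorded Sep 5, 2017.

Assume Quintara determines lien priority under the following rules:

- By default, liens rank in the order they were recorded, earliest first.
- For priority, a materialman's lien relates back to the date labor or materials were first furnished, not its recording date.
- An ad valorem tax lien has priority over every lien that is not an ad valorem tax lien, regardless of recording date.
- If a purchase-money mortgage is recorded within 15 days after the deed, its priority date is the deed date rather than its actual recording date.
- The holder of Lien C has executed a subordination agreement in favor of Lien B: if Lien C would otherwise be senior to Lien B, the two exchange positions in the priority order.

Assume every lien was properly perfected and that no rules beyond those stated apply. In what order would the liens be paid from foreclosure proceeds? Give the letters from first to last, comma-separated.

F, D, E, B, A, C

Effective dates: B is treated as recorded Dec 28, 2017, the work-commencement date; D relates back to Mar 6, 2017 (work commenced); E relates back to the deed date Jun 12, 2017.
F is an ad valorem tax lien and takes priority over every other lien.
Ordering the rest by effective date: D (Mar 6, 2017), E (Jun 12, 2017), C (Jul 19, 2017), A (Sep 13, 2017), B (Dec 28, 2017).
C is senior to B before the subordination, so the two trade places.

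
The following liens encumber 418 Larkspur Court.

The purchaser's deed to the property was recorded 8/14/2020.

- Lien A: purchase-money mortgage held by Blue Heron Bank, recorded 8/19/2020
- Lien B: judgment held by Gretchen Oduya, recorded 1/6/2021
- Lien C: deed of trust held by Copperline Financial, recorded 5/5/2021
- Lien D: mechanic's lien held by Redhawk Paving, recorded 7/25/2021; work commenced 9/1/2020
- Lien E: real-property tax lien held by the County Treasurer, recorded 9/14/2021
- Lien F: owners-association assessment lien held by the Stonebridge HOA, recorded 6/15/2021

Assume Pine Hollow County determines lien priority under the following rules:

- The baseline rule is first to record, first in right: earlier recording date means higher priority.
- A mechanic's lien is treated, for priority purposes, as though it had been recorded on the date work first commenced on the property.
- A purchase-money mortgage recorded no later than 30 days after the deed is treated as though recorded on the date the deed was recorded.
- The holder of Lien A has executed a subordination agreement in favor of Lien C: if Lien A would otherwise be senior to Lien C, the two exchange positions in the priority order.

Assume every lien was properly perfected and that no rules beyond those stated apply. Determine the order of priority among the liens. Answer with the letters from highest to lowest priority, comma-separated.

C, D, B, A, F, E

First, effective dates: A's effective date is the deed date, 8/14/2020; D relates back to 9/1/2020 (work commenced).
By effective date, earliest first: A (8/14/2020), D (9/1/2020), B (1/6/2021), C (5/5/2021), F (6/15/2021), E (9/14/2021).
A would otherwise be senior to C, so under the subordination agreement A and C exchange positions.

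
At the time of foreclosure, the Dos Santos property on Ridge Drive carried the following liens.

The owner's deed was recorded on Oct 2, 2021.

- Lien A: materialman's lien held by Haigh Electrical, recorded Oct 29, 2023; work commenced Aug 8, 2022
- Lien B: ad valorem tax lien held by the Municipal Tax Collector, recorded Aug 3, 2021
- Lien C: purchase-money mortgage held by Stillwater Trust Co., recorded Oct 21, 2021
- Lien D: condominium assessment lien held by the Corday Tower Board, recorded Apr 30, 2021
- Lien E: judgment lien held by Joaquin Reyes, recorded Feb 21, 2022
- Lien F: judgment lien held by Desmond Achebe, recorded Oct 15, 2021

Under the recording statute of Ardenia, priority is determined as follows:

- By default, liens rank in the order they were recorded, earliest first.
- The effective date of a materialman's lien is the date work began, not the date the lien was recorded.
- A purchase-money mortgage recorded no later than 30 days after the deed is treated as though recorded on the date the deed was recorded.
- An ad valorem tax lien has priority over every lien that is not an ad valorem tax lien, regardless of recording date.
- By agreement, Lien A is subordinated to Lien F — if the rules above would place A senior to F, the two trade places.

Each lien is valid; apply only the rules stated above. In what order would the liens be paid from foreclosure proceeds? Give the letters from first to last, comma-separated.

B, D, C, F, E, A

Adjusting effective dates: A is treated as recorded Aug 8, 2022, the work-commencement date; C relates back to the deed date Oct 2, 2021.
B is an ad valorem tax lien, so it outranks all other liens regardless of date.
The other liens, earliest effective date first: D (Apr 30, 2021), C (Oct 2, 2021), F (Oct 15, 2021), E (Feb 21, 2022), A (Aug 8, 2022).
A is already junior to F, so the subordination agreement changes nothing.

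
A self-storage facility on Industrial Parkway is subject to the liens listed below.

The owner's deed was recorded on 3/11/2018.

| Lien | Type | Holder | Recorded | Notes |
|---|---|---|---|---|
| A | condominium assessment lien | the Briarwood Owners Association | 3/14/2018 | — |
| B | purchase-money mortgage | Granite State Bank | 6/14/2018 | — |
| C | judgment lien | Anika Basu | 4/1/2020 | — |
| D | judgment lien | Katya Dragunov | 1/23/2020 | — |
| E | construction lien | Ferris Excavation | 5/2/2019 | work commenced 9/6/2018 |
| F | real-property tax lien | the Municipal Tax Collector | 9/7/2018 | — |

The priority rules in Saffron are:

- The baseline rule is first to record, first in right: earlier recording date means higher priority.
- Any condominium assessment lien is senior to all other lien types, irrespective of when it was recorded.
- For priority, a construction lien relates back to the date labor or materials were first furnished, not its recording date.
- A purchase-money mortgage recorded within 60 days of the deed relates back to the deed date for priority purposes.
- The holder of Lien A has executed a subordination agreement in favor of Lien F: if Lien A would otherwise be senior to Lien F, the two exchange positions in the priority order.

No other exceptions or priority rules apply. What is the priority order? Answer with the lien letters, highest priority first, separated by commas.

F, B, E, A, D, C

Adjusting effective dates: B was recorded 95 days after the deed, outside the 60-day window, so it keeps its recording date; E is treated as recorded 9/6/2018, the work-commencement date.
As a condominium assessment lien, A is senior to every other lien.
Ordering the rest by effective date: B (6/14/2018), E (9/6/2018), F (9/7/2018), D (1/23/2020), C (4/1/2020).
A would otherwise be senior to F, so under the subordination agreement A and F exchange positions.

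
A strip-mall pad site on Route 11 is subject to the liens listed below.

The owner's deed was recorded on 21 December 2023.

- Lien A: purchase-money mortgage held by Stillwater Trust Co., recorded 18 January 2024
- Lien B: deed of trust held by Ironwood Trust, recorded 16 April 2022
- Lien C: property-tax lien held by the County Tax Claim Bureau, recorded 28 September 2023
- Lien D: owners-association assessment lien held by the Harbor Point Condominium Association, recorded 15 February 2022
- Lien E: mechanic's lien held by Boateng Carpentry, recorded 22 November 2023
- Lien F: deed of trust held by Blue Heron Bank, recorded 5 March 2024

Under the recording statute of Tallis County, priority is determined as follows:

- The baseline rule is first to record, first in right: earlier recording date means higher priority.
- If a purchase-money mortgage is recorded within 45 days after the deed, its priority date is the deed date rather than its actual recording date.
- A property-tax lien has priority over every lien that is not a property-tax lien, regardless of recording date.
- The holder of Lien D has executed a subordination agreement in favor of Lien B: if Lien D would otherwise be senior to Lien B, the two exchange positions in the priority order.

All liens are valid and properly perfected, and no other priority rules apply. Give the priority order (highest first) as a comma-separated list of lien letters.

C, B, D, E, A, F

Effective dates after the stated exceptions: A's effective date is the deed date, 21 December 2023.
C is a property-tax lien and takes priority over every other lien.
The other liens, earliest effective date first: D (15 February 2022), B (16 April 2022), E (22 November 2023), A (21 December 2023), F (5 March 2024).
D is senior to B before the subordination, so the two trade places.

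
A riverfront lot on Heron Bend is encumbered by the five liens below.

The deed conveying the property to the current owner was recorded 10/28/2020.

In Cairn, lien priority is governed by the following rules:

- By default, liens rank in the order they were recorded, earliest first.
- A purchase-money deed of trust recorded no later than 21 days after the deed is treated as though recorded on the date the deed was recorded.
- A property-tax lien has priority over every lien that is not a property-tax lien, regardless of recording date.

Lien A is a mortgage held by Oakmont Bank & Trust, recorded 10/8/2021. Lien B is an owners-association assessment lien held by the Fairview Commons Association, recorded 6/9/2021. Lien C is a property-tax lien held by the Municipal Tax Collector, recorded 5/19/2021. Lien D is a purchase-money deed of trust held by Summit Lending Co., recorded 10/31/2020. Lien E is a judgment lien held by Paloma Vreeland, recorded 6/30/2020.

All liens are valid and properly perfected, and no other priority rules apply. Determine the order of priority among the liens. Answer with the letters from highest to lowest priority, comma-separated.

C, E, D, B, A

Effective dates: D relates back to the deed date 10/28/2020.
C is a property-tax lien and takes priority over every other lien.
Among the remaining liens, by effective date: E (6/30/2020), D (10/28/2020), B (6/9/2021), A (10/8/2021).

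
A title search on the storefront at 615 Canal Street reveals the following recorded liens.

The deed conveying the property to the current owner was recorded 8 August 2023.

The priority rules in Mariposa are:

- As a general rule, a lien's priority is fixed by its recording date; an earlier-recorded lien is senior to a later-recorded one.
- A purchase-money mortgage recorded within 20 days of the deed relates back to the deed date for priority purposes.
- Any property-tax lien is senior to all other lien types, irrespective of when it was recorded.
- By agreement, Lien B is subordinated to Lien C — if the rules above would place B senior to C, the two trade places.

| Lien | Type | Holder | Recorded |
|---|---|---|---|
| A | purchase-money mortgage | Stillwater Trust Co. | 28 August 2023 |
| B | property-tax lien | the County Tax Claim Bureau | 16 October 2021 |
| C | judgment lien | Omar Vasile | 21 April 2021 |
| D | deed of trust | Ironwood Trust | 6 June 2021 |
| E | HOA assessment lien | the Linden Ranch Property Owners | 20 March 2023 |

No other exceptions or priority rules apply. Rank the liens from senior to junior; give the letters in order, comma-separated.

C, B, D, E, A

Effective dates after the stated exceptions: A's effective date is the deed date, 8 August 2023.
B is a property-tax lien and takes priority over every other lien.
The other liens, earliest effective date first: C (21 April 2021), D (6 June 2021), E (20 March 2023), A (8 August 2023).
The subordination applies — B was senior to C — so B and C swap.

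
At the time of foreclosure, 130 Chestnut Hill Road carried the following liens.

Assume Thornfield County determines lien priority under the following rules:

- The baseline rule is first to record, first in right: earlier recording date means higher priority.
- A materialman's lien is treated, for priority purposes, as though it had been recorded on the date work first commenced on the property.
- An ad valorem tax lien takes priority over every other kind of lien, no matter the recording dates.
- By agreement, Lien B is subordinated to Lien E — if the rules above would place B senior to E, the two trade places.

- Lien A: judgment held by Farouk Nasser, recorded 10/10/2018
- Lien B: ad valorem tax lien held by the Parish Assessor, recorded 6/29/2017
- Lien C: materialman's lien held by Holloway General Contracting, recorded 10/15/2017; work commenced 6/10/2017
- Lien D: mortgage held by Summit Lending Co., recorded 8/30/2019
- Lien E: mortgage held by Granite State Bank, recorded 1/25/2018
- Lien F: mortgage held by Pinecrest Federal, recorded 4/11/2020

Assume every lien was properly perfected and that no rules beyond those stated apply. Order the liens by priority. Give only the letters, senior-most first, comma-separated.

E, C, B, A, D, F

First, effective dates: C relates back to 6/10/2017 (work commenced).
B, as an ad valorem tax lien, has superpriority and ranks first.
Among the remaining liens, by effective date: C (6/10/2017), E (1/25/2018), A (10/10/2018), D (8/30/2019), F (4/11/2020).
B is senior to E before the subordination, so the two trade places.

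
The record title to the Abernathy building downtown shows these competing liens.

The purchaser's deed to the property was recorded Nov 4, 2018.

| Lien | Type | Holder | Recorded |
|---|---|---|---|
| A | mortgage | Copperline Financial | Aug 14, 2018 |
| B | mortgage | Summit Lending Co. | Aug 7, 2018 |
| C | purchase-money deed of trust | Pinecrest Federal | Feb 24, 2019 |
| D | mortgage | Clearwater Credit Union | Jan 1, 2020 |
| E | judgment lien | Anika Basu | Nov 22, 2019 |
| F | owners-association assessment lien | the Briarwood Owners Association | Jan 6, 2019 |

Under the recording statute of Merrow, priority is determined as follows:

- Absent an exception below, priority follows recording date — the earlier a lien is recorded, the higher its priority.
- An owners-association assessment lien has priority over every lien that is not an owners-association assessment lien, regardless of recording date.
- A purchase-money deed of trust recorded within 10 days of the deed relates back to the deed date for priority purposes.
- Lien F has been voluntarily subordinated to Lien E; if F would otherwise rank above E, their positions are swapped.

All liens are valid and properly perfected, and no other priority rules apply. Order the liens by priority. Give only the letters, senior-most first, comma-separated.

E, B, A, C, F, D

Effective dates: C was recorded 112 days after the deed, outside the 10-day window, so it keeps its recording date.
As an owners-association assessment lien, F is senior to every other lien.
Ordering the rest by effective date: B (Aug 7, 2018), A (Aug 14, 2018), C (Feb 24, 2019), E (Nov 22, 2019), D (Jan 1, 2020).
The subordination applies — F was senior to E — so F and E swap.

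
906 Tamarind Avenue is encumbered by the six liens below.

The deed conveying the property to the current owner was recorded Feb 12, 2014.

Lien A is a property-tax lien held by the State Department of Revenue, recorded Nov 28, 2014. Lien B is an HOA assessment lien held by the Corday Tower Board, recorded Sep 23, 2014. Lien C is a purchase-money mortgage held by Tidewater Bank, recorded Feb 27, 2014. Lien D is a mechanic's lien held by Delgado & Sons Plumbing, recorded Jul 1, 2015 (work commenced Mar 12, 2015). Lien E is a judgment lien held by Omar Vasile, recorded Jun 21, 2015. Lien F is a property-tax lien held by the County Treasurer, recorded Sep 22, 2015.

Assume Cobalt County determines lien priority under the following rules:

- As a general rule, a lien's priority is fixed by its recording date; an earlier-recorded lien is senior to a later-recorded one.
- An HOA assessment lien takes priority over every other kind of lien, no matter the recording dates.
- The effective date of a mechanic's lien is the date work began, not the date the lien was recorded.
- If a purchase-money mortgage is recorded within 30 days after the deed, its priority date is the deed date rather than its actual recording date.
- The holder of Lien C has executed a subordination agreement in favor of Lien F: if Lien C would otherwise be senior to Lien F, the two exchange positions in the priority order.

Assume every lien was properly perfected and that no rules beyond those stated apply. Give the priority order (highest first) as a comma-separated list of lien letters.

B, F, A, D, E, C

Effective dates after the stated exceptions: C was recorded within the 30-day window, so its effective date is the deed date Feb 12, 2014; D's effective date is Mar 12, 2015, when work began.
B is an HOA assessment lien and takes priority over every other lien.
Among the remaining liens, by effective date: C (Feb 12, 2014), A (Nov 28, 2014), D (Mar 12, 2015), E (Jun 21, 2015), F (Sep 22, 2015).
C would otherwise be senior to F, so under the subordination agreement C and F exchange positions.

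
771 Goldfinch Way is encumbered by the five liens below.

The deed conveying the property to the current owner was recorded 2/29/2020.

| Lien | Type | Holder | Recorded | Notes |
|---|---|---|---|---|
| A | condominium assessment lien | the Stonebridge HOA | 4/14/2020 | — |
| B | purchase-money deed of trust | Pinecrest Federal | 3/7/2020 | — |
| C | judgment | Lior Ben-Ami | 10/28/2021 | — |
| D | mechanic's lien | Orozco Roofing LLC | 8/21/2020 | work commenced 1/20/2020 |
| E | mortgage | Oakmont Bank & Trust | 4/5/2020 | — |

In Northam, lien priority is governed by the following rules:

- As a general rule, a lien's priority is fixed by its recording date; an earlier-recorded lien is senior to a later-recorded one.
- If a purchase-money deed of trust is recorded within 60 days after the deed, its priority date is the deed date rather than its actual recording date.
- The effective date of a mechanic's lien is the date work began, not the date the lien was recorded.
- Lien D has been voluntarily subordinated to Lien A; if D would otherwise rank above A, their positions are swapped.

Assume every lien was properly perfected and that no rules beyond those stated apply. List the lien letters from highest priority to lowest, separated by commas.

Effective dates after the stated exceptions: B's effective date is the deed date, 2/29/2020; D is treated as recorded 1/20/2020, the work-commencement date.
By effective date: D (1/20/2020), B (2/29/2020), E (4/5/2020), A (4/14/2020), C (10/28/2021).
D is senior to A before the subordination, so the two trade places.

A, B, E, D, C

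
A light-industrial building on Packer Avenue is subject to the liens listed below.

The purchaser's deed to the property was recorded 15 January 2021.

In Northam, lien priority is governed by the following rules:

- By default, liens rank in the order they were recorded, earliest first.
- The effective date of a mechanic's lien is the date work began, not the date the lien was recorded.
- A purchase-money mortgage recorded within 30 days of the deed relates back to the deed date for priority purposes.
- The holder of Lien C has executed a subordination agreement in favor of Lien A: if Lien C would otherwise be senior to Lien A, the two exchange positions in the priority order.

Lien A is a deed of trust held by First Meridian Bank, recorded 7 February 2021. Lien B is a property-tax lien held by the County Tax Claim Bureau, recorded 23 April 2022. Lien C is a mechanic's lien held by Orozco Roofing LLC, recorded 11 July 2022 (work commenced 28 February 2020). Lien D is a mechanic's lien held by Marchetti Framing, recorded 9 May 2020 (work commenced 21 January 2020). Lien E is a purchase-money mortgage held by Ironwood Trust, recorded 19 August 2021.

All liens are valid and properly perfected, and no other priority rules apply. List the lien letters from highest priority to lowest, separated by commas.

Adjusting effective dates: C relates back to 28 February 2020 (work commenced); D's effective date is 21 January 2020, when work began; E was recorded 216 days after the deed, outside the 30-day window, so it keeps its recording date.
Sorted by effective date: D (21 January 2020), C (28 February 2020), A (7 February 2021), E (19 August 2021), B (23 April 2022).
C is senior to A before the subordination, so the two trade places.

D, A, C, E, B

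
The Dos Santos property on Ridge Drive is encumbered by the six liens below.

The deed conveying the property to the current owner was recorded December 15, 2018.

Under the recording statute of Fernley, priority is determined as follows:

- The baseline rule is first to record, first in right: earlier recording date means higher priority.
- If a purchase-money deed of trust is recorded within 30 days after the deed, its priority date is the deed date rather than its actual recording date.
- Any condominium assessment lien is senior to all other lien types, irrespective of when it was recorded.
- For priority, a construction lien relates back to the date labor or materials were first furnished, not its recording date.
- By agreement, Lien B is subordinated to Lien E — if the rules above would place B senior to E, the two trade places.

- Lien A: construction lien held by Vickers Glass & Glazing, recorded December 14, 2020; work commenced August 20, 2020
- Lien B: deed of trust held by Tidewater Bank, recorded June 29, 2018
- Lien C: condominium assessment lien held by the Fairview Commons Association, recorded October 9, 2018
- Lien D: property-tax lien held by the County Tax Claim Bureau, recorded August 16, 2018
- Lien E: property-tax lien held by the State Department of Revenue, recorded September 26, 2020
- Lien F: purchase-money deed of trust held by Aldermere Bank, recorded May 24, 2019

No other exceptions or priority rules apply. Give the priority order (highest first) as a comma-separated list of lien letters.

C, E, D, F, A, B

First, effective dates: A's effective date is August 20, 2020, when work began; F was recorded 160 days after the deed — beyond 30 days — so no relation-back applies.
As a condominium assessment lien, C is senior to every other lien.
Remaining liens by effective date: B (June 29, 2018), D (August 16, 2018), F (May 24, 2019), A (August 20, 2020), E (September 26, 2020).
Because B would otherwise rank above E, the subordination swaps them.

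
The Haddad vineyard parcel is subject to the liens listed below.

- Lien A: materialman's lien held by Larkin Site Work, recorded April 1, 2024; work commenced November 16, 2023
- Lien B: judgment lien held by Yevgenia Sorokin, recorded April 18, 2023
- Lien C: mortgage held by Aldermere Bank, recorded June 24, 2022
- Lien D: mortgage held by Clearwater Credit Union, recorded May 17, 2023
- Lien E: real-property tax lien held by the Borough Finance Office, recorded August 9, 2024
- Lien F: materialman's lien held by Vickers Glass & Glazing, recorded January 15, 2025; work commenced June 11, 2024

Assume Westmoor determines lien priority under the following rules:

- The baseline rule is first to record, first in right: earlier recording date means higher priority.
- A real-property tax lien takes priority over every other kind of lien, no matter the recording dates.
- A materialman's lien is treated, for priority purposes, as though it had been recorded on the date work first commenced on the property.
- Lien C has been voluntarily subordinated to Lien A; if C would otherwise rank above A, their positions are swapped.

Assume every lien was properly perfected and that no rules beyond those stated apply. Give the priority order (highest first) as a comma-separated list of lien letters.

E, A, B, D, C, F

Effective dates: A relates back to November 16, 2023 (work commenced); F relates back to June 11, 2024 (work commenced).
As a real-property tax lien, E is senior to every other lien.
Among the remaining liens, by effective date: C (June 24, 2022), B (April 18, 2023), D (May 17, 2023), A (November 16, 2023), F (June 11, 2024).
C is senior to A before the subordination, so the two trade places.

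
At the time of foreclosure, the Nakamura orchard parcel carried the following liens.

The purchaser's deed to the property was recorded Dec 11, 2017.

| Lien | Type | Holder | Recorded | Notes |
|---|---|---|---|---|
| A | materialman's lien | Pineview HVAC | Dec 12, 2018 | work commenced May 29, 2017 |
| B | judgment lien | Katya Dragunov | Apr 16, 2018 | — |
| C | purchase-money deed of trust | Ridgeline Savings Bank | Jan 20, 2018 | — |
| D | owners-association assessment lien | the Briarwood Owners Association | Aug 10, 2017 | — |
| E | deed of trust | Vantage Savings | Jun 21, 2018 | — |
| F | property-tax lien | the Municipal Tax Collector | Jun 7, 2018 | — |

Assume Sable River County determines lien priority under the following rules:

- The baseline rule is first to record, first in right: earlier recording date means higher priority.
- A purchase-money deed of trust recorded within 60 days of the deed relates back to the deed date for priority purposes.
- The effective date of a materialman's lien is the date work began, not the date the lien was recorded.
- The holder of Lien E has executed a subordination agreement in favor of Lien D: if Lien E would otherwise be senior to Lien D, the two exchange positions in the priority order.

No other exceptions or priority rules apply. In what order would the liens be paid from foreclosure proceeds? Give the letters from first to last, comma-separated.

Effective dates: A relates back to May 29, 2017 (work commenced); C relates back to the deed date Dec 11, 2017.
By effective date, earliest first: A (May 29, 2017), D (Aug 10, 2017), C (Dec 11, 2017), B (Apr 16, 2018), F (Jun 7, 2018), E (Jun 21, 2018).
Since E is not senior to D, the subordination leaves the order unchanged.

A, D, C, B, F, E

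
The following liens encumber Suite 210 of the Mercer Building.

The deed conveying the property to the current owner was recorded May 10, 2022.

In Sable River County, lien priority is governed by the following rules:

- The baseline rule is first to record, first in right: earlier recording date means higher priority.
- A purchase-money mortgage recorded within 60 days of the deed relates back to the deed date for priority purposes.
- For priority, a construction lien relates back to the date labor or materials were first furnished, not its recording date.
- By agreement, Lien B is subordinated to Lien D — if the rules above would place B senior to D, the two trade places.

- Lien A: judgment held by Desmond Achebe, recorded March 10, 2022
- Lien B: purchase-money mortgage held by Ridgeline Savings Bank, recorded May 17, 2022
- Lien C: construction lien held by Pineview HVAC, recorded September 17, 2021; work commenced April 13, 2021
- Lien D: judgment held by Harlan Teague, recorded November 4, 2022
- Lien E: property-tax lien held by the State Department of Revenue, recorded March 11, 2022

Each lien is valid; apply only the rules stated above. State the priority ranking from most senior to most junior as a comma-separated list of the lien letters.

First, effective dates: B was recorded within the 60-day window, so its effective date is the deed date May 10, 2022; C is treated as recorded April 13, 2021, the work-commencement date.
Ordering by effective date: C (April 13, 2021), A (March 10, 2022), E (March 11, 2022), B (May 10, 2022), D (November 4, 2022).
The subordination applies — B was senior to D — so B and D swap.

C, A, E, D, B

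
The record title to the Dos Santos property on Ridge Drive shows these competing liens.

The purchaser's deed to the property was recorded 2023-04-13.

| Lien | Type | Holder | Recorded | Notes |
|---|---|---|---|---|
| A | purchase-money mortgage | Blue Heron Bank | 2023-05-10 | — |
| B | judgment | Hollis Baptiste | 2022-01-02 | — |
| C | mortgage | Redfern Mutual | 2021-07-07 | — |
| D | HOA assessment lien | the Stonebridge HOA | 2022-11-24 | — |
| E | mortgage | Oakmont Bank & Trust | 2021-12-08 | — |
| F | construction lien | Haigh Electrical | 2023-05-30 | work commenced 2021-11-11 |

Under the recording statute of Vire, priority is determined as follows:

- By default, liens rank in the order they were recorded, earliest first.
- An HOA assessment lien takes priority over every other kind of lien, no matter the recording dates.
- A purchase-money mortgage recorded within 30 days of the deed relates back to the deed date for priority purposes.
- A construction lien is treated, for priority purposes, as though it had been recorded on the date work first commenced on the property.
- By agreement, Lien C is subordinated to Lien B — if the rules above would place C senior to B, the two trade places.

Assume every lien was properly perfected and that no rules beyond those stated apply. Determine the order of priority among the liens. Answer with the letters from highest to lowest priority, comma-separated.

D, B, F, E, C, A

Adjusting effective dates: A relates back to the deed date 2023-04-13; F relates back to 2021-11-11 (work commenced).
D, as an HOA assessment lien, has superpriority and ranks first.
The other liens, earliest effective date first: C (2021-07-07), F (2021-11-11), E (2021-12-08), B (2022-01-02), A (2023-04-13).
The subordination applies — C was senior to B — so C and B swap.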